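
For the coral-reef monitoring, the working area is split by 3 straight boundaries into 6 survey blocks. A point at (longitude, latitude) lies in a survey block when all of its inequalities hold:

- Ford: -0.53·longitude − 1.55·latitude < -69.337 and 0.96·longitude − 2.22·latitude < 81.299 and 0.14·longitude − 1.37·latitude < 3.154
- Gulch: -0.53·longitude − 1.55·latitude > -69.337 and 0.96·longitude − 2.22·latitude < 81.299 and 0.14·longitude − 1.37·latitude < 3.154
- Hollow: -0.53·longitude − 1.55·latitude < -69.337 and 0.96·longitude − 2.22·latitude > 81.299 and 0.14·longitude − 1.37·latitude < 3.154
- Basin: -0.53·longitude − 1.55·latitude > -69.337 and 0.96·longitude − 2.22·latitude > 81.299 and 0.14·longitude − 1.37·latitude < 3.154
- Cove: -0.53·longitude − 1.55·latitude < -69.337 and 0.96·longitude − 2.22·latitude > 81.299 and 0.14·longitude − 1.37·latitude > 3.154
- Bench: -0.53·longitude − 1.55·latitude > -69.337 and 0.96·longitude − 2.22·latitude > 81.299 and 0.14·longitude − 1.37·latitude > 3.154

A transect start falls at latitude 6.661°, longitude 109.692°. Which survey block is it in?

-0.53·109.692 − 1.55·6.661 = -68.461, which is > -69.337
0.96·109.692 − 2.22·6.661 = 90.517, which is > 81.299
0.14·109.692 − 1.37·6.661 = 6.231, which is > 3.154
This sign pattern matches Bench.

Bench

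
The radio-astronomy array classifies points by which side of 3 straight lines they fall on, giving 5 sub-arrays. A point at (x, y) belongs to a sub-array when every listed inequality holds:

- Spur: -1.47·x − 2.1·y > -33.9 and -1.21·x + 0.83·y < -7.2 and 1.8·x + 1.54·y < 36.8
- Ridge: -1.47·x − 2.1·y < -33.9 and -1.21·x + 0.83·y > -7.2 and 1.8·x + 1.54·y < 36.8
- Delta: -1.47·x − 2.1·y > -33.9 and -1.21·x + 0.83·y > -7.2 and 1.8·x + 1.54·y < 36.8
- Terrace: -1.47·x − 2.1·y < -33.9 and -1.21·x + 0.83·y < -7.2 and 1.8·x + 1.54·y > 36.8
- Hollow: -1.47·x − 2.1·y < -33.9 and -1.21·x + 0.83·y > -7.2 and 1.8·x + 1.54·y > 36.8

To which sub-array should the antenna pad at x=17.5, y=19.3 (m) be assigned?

-1.47·17.5 − 2.1·19.3 = -66.255, which is < -33.9
-1.21·17.5 + 0.83·19.3 = -5.156, which is > -7.2
1.8·17.5 + 1.54·19.3 = 61.222, which is > 36.8
This sign pattern matches Hollow.

Hollow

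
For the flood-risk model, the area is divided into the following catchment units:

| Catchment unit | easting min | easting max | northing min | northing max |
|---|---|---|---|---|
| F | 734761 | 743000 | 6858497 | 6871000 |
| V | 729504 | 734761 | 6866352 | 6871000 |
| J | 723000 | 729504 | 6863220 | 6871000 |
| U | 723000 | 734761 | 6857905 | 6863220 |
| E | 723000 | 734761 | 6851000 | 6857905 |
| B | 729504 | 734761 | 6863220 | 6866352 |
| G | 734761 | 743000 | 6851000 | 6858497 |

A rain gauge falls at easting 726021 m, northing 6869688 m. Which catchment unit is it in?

J

The point has easting = 726021 and northing = 6869688.
Only J satisfies 723000 ≤ easting ≤ 729504 and 6863220 ≤ northing ≤ 6871000.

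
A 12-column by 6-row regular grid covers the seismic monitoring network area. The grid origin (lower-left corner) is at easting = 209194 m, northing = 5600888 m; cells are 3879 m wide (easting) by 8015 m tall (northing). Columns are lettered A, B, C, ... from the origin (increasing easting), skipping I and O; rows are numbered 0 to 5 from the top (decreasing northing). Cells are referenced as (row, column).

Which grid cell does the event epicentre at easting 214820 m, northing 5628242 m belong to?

(2, B)

Column index: ⌊(214820 − 209194) / 3879⌋ = ⌊1.450⌋ = 1 → column B
Row offset from origin: ⌊(5628242 − 5600888) / 8015⌋ = ⌊3.413⌋ = 3 → row 2 (counted from top)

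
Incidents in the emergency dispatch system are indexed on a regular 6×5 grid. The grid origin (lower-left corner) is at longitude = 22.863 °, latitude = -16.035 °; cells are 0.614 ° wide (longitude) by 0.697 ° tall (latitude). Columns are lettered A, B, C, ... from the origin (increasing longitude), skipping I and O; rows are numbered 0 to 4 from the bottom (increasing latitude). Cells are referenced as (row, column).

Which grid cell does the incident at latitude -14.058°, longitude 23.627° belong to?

(2, B)

Column index: ⌊(23.627 − 22.863) / 0.614⌋ = ⌊1.244⌋ = 1 → column B
Row offset from origin: ⌊(-14.058 − -16.035) / 0.697⌋ = ⌊2.836⌋ = 2 → row 2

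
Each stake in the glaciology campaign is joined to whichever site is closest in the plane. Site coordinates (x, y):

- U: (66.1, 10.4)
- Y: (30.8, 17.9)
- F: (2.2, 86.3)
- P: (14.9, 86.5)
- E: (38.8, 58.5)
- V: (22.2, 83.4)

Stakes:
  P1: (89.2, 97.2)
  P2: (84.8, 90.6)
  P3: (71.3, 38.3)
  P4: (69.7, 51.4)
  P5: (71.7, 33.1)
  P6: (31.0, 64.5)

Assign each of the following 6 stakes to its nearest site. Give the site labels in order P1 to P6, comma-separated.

P1 → E (d²=4037.85)
P2 → E (d²=3146.41)
P3 → U (d²=805.45)
P4 → E (d²=1005.22)
P5 → U (d²=546.65)
P6 → E (d²=96.84)

E, E, U, E, U, E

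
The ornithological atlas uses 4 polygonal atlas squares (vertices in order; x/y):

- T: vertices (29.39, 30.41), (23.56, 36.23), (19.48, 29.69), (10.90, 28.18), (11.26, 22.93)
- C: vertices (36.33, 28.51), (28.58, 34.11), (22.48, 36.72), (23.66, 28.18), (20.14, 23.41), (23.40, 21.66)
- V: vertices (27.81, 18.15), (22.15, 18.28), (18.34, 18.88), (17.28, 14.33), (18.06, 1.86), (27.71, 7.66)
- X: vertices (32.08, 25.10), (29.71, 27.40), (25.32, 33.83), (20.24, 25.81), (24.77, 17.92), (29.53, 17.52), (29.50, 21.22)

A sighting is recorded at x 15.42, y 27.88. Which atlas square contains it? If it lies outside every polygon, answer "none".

T

Cast a ray rightward from (15.42, 27.88). For each polygon, the edges (by vertex number in listed order) whose endpoints lie on opposite sides of y = 27.88, where each meets that height, and whether that is right or left of the point:
T: 4–5 at x≈10.921 (left), 5–1 at x≈23.258 (right) → 1 crossing.
C: 4–5 at x≈23.439 (right), 6–1 at x≈35.141 (right) → 2 crossings.
V: no edge straddles that height → 0 crossings.
X: 2–3 at x≈29.382 (right), 3–4 at x≈21.551 (right) → 2 crossings.
Only T has an odd count, so the point is inside T.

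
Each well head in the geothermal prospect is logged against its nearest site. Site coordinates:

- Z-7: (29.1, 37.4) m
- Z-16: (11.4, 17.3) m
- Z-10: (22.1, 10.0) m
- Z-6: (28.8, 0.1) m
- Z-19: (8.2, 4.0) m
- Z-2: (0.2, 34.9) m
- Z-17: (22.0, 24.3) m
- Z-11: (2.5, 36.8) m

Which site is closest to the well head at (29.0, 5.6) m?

Z-6

Squared distances to each site:
Z-7: 1011.250; Z-16: 446.650; Z-10: 66.970; Z-6: 30.290; Z-19: 435.200; Z-2: 1687.930; Z-17: 398.690; Z-11: 1675.690.
Minimum at Z-6.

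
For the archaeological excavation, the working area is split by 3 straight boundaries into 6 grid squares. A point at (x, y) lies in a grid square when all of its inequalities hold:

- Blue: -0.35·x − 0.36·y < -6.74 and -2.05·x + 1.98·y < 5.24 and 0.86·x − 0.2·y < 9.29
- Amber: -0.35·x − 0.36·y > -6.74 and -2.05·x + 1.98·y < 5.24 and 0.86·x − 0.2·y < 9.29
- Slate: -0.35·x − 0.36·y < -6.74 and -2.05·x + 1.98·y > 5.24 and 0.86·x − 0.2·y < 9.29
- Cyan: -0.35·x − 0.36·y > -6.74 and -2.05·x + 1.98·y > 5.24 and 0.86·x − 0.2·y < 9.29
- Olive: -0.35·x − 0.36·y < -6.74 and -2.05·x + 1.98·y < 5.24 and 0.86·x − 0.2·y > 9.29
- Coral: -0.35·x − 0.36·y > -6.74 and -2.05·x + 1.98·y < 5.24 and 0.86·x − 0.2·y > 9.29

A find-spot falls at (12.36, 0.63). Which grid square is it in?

Coral

-0.35·12.36 − 0.36·0.63 = -4.553, which is > -6.74
-2.05·12.36 + 1.98·0.63 = -24.091, which is < 5.24
0.86·12.36 − 0.2·0.63 = 10.504, which is > 9.29
This sign pattern matches Coral.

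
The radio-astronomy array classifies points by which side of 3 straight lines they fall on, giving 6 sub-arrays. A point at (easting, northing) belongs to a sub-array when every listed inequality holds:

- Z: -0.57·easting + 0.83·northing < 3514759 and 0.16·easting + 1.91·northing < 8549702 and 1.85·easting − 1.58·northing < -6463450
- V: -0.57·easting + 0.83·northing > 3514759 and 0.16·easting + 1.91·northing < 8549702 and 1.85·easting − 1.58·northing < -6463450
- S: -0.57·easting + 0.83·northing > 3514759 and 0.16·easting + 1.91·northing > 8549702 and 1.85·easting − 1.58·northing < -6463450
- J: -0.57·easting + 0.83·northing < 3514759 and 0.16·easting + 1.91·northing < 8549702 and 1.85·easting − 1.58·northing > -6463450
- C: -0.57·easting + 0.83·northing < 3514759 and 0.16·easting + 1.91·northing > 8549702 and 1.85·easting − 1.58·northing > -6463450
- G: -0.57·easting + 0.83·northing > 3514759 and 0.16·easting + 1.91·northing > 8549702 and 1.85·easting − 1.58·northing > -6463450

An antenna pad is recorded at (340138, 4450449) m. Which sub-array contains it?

-0.57·340138 + 0.83·4450449 = 3499994.010, which is < 3514759
0.16·340138 + 1.91·4450449 = 8554779.670, which is > 8549702
1.85·340138 − 1.58·4450449 = -6402454.120, which is > -6463450
This sign pattern matches C.

C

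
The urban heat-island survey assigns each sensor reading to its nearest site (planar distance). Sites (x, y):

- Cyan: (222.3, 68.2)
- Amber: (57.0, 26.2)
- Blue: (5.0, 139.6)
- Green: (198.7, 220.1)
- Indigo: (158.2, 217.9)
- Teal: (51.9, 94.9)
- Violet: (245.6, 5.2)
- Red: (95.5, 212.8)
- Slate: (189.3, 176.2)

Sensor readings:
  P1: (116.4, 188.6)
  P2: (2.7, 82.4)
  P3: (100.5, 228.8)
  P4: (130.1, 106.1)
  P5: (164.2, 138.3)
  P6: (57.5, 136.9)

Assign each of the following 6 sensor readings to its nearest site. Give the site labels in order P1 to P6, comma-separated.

Red, Teal, Red, Teal, Slate, Teal

P1 → Red (d²=1022.45)
P2 → Teal (d²=2576.89)
P3 → Red (d²=281.00)
P4 → Teal (d²=6240.68)
P5 → Slate (d²=2066.42)
P6 → Teal (d²=1795.36)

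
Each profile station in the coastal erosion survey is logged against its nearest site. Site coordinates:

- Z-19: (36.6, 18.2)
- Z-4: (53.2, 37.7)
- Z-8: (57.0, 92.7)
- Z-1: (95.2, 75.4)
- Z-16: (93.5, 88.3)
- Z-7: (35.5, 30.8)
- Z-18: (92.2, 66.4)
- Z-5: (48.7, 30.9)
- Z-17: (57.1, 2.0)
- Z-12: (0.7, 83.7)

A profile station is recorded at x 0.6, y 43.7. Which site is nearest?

Z-7

Squared distances to each site:
Z-19: 1946.250; Z-4: 2802.760; Z-8: 5581.960; Z-1: 9954.050; Z-16: 10619.570; Z-7: 1384.420; Z-18: 8905.850; Z-5: 2477.450; Z-17: 4931.140; Z-12: 1600.010.
Minimum at Z-7.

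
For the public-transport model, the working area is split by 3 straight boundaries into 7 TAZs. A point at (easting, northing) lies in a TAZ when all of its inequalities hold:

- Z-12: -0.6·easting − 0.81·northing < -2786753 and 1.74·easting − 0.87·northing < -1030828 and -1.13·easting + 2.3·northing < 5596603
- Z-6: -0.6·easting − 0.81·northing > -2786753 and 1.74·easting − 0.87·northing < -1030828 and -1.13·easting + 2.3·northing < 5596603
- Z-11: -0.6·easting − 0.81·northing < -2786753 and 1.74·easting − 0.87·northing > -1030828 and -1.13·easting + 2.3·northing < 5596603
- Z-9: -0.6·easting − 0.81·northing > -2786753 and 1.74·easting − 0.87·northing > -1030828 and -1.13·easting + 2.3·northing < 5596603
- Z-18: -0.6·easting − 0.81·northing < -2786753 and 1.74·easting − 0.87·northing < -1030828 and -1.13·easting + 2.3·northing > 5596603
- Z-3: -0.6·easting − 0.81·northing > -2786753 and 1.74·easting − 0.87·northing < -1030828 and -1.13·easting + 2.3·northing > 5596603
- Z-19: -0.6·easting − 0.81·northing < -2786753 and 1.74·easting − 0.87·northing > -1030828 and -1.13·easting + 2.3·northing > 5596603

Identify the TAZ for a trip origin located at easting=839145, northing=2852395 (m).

Z-19

-0.6·839145 − 0.81·2852395 = -2813926.950, which is < -2786753
1.74·839145 − 0.87·2852395 = -1021471.350, which is > -1030828
-1.13·839145 + 2.3·2852395 = 5612274.650, which is > 5596603
This sign pattern matches Z-19.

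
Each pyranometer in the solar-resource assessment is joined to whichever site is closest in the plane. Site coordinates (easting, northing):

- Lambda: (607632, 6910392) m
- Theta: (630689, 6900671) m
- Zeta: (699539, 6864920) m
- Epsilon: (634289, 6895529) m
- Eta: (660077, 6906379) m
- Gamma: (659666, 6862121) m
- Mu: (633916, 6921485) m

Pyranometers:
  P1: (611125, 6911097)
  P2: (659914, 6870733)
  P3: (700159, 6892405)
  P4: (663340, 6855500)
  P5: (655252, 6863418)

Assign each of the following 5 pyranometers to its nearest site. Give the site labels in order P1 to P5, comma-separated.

P1 → Lambda (d²=12698074.00)
P2 → Gamma (d²=74228048.00)
P3 → Zeta (d²=755809625.00)
P4 → Gamma (d²=57335917.00)
P5 → Gamma (d²=21165605.00)

Lambda, Gamma, Zeta, Gamma, Gamma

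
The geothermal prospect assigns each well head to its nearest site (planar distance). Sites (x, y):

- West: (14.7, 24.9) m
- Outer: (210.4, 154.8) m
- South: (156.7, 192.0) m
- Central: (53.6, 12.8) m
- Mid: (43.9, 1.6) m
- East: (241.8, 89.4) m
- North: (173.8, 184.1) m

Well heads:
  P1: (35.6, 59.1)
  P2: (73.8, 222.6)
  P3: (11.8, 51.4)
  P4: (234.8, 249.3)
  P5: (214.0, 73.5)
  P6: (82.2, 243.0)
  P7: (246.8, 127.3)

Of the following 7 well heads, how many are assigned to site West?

P1 → West
P2 → South
P3 → West
P4 → North
P5 → East
P6 → South
P7 → East
2 of the 7 go to West.

2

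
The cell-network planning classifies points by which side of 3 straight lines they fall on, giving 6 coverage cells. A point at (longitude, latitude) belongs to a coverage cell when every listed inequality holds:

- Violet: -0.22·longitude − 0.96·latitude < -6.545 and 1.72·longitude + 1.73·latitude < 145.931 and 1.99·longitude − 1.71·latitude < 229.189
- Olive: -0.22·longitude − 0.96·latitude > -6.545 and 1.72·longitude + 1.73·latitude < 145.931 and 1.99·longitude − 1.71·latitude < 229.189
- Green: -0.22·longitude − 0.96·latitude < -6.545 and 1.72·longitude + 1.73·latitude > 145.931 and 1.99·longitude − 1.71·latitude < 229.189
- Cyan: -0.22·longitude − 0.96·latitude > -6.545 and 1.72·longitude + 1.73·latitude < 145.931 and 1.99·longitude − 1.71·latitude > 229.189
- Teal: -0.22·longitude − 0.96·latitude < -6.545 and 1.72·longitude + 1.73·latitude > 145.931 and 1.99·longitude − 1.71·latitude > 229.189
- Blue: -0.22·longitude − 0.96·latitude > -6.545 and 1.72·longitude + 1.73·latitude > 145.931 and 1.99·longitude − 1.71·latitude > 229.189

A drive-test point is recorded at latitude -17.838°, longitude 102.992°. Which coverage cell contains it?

-0.22·102.992 − 0.96·-17.838 = -5.534, which is > -6.545
1.72·102.992 + 1.73·-17.838 = 146.286, which is > 145.931
1.99·102.992 − 1.71·-17.838 = 235.457, which is > 229.189
This sign pattern matches Blue.

Blue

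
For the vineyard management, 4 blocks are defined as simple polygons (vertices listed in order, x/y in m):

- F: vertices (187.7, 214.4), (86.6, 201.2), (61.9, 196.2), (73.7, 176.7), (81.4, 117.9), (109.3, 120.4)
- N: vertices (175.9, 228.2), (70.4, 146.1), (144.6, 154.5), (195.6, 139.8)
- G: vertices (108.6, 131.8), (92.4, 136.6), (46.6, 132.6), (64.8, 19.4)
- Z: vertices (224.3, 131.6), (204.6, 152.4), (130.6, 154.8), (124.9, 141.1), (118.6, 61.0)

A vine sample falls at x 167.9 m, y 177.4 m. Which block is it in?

N

Cast a ray rightward from (167.9, 177.4). For each polygon, the edges (by vertex number in listed order) whose endpoints lie on opposite sides of y = 177.4, where each meets that height, and whether that is right or left of the point:
F: 3–4 at x≈73.28 (left), 6–1 at x≈156.84 (left) → 0 crossings.
N: 1–2 at x≈110.62 (left), 4–1 at x≈187.22 (right) → 1 crossing.
G: no edge straddles that height → 0 crossings.
Z: no edge straddles that height → 0 crossings.
Only N has an odd count, so the point is inside N.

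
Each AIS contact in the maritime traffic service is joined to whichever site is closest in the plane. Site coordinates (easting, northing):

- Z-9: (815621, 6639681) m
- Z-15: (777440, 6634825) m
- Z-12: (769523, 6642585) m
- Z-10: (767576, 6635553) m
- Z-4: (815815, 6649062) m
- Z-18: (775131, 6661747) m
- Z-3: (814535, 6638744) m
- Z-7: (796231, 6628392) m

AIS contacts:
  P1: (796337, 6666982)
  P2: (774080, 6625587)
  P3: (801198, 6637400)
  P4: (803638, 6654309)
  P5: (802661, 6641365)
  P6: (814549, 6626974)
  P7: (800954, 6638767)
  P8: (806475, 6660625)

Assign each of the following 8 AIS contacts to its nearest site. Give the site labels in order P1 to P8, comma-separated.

Z-18, Z-15, Z-7, Z-4, Z-3, Z-3, Z-7, Z-4

P1 → Z-18 (d²=477099661.00)
P2 → Z-15 (d²=96630244.00)
P3 → Z-7 (d²=105815153.00)
P4 → Z-4 (d²=175810338.00)
P5 → Z-3 (d²=147861517.00)
P6 → Z-3 (d²=138533096.00)
P7 → Z-7 (d²=129947354.00)
P8 → Z-4 (d²=220938569.00)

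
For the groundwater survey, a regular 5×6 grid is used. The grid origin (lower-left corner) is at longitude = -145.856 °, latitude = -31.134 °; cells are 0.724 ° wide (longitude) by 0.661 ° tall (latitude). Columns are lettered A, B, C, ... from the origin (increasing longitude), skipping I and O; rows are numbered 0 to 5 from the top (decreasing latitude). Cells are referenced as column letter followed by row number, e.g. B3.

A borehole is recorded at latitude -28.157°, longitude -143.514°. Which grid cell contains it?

D1

Column index: ⌊(-143.514 − -145.856) / 0.724⌋ = ⌊3.235⌋ = 3 → column D
Row offset from origin: ⌊(-28.157 − -31.134) / 0.661⌋ = ⌊4.504⌋ = 4 → row 1 (counted from top)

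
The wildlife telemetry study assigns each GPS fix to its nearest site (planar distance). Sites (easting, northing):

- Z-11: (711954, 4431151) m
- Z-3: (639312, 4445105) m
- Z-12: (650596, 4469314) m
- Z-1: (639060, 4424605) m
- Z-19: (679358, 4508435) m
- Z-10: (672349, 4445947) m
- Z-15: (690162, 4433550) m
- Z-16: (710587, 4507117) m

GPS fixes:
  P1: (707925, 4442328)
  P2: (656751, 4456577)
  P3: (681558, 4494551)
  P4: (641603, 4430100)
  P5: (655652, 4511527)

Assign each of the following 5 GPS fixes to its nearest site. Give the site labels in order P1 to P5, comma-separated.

P1 → Z-11 (d²=141158170.00)
P2 → Z-12 (d²=200115194.00)
P3 → Z-19 (d²=197605456.00)
P4 → Z-1 (d²=36661874.00)
P5 → Z-19 (d²=571534900.00)

Z-11, Z-12, Z-19, Z-1, Z-19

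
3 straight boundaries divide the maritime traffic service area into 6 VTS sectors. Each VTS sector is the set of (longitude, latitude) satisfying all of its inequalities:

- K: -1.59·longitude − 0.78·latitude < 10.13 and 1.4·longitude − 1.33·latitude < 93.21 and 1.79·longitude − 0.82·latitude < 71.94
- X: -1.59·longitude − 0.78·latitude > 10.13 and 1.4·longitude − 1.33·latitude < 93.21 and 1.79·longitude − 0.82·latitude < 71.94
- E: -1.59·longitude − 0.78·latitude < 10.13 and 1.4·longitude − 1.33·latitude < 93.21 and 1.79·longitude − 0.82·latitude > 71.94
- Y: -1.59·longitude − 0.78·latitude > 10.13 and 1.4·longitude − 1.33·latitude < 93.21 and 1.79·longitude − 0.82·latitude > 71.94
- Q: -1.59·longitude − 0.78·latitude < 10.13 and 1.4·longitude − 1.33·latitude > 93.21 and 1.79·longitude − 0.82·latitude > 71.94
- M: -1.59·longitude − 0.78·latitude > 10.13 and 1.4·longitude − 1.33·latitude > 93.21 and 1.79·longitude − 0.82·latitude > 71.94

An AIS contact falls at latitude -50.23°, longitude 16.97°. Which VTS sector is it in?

-1.59·16.97 − 0.78·-50.23 = 12.197, which is > 10.13
1.4·16.97 − 1.33·-50.23 = 90.564, which is < 93.21
1.79·16.97 − 0.82·-50.23 = 71.565, which is < 71.94
This sign pattern matches X.

X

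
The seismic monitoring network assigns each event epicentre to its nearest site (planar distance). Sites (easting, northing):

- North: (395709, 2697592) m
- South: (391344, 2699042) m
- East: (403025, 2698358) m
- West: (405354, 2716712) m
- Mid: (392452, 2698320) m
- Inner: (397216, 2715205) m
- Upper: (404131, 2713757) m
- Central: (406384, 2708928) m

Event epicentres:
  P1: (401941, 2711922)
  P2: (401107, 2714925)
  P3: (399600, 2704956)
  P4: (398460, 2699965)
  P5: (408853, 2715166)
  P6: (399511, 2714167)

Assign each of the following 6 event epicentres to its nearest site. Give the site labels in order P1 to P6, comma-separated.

Upper, Upper, East, North, West, Inner

P1 → Upper (d²=8163325.00)
P2 → Upper (d²=10508800.00)
P3 → East (d²=55264229.00)
P4 → North (d²=13199130.00)
P5 → West (d²=14633117.00)
P6 → Inner (d²=6344469.00)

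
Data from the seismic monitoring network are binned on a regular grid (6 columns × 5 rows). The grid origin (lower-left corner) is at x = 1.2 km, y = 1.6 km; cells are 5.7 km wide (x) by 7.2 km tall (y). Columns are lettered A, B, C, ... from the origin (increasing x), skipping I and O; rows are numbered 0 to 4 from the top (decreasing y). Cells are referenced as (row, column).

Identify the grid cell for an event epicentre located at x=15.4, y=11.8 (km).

(3, C)

Column index: ⌊(15.4 − 1.2) / 5.7⌋ = ⌊2.491⌋ = 2 → column C
Row offset from origin: ⌊(11.8 − 1.6) / 7.2⌋ = ⌊1.417⌋ = 1 → row 3 (counted from top)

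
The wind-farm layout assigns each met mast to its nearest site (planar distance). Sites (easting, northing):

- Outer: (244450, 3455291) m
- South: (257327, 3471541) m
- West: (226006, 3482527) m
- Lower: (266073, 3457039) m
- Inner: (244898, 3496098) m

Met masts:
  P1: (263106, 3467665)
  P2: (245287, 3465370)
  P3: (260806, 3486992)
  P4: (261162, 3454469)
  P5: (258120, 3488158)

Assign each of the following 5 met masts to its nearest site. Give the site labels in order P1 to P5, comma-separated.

P1 → South (d²=48420217.00)
P2 → Outer (d²=102286810.00)
P3 → South (d²=250836842.00)
P4 → Lower (d²=30722821.00)
P5 → Inner (d²=237864884.00)

South, Outer, South, Lower, Inner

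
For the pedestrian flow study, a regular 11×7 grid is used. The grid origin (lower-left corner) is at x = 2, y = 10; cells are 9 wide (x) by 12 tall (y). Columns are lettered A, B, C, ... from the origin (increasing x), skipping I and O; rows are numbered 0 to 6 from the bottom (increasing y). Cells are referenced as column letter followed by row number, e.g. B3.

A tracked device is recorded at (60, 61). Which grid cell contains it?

G4

Column index: ⌊(60 − 2) / 9⌋ = ⌊6.444⌋ = 6 → column G
Row offset from origin: ⌊(61 − 10) / 12⌋ = ⌊4.250⌋ = 4 → row 4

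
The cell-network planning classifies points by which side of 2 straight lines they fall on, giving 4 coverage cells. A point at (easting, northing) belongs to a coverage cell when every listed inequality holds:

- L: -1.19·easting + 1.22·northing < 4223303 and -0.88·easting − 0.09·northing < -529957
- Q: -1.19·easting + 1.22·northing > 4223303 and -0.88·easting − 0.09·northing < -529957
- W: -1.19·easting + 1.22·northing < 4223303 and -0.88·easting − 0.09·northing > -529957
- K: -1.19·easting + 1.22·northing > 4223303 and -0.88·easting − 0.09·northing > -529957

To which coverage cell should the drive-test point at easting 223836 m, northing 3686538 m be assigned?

K

-1.19·223836 + 1.22·3686538 = 4231211.520, which is > 4223303
-0.88·223836 − 0.09·3686538 = -528764.100, which is > -529957
This sign pattern matches K.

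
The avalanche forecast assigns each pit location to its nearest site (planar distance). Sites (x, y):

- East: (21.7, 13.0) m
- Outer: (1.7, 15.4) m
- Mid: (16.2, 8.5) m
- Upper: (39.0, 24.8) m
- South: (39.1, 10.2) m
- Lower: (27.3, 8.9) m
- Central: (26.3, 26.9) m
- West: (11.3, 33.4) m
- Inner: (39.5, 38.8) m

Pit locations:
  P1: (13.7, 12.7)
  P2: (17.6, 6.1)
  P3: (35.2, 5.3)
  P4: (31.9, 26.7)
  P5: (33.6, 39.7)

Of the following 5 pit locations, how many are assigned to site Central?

1

P1 → Mid
P2 → Mid
P3 → South
P4 → Central
P5 → Inner
1 of the 5 goes to Central.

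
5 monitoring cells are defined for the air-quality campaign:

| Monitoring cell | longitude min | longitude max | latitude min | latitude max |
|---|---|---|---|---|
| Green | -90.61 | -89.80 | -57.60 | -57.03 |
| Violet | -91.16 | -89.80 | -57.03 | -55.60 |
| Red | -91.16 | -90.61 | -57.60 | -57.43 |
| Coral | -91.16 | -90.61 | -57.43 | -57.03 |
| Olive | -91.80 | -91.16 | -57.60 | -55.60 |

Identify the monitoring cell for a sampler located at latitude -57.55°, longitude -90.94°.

The point has longitude = -90.94 and latitude = -57.55.
Only Red satisfies -91.16 ≤ longitude ≤ -90.61 and -57.60 ≤ latitude ≤ -57.43.

Red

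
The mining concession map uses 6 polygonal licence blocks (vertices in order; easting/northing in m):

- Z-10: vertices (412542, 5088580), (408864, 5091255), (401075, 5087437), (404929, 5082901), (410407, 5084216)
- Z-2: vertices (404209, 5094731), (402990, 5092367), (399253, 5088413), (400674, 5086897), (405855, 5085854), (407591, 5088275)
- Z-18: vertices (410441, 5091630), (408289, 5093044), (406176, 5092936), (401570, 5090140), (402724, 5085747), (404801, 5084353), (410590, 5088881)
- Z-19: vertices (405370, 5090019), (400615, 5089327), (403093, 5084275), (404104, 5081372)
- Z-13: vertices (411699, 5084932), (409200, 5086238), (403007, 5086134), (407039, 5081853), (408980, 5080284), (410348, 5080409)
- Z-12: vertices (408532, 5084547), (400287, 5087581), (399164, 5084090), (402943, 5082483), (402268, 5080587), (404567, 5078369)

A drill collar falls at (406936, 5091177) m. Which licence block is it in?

Cast a ray rightward from (406936, 5091177). For each polygon, the edges (by vertex number in listed order) whose endpoints lie on opposite sides of northing = 5091177, where each meets that height, and whether that is right or left of the point:
Z-10: 1–2 at easting≈408971.2 (right), 2–3 at easting≈408704.9 (right) → 2 crossings.
Z-2: 2–3 at easting≈401865.3 (left), 6–1 at easting≈406070.8 (left) → 0 crossings.
Z-18: 3–4 at easting≈403278.3 (left), 7–1 at easting≈410465.6 (right) → 1 crossing.
Z-19: no edge straddles that height → 0 crossings.
Z-13: no edge straddles that height → 0 crossings.
Z-12: no edge straddles that height → 0 crossings.
Only Z-18 has an odd count, so the point is inside Z-18.

Z-18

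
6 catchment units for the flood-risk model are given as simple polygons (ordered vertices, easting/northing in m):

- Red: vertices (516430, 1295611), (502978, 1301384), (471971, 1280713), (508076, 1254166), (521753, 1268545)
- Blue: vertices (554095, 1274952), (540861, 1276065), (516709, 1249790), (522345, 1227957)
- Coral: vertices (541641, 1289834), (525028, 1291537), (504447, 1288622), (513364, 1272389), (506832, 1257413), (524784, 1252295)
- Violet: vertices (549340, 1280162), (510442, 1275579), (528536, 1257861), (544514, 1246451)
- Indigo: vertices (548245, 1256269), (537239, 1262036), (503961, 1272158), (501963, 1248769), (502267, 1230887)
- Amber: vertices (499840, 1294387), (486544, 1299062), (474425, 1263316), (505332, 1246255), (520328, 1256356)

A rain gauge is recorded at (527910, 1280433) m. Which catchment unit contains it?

Cast a ray rightward from (527910, 1280433). For each polygon, the edges (by vertex number in listed order) whose endpoints lie on opposite sides of northing = 1280433, where each meets that height, and whether that is right or left of the point:
Red: 3–4 at easting≈472351.8 (left), 5–1 at easting≈519415.0 (left) → 0 crossings.
Blue: no edge straddles that height → 0 crossings.
Coral: 3–4 at easting≈508945.3 (left), 6–1 at easting≈537419.5 (right) → 1 crossing.
Violet: no edge straddles that height → 0 crossings.
Indigo: no edge straddles that height → 0 crossings.
Amber: 2–3 at easting≈480228.2 (left), 5–1 at easting≈507357.3 (left) → 0 crossings.
Only Coral has an odd count, so the point is inside Coral.

Coral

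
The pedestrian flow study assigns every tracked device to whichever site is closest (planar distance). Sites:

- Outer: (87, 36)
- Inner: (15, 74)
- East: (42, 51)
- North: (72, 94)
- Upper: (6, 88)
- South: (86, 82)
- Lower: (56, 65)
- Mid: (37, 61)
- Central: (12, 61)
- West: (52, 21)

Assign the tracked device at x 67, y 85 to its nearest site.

North

Squared distances to each site:
Outer: 2801.000; Inner: 2825.000; East: 1781.000; North: 106.000; Upper: 3730.000; South: 370.000; Lower: 521.000; Mid: 1476.000; Central: 3601.000; West: 4321.000.
Minimum at North.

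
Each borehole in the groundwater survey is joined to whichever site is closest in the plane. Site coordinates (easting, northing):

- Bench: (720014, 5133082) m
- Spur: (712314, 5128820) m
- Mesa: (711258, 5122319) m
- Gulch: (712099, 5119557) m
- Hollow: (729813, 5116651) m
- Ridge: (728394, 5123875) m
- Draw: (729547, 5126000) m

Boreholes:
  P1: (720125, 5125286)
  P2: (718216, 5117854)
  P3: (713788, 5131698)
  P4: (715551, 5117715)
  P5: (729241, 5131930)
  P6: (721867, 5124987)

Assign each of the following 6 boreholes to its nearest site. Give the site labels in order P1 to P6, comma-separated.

Bench, Gulch, Spur, Gulch, Draw, Ridge

P1 → Bench (d²=60789937.00)
P2 → Gulch (d²=40317898.00)
P3 → Spur (d²=10455560.00)
P4 → Gulch (d²=15309268.00)
P5 → Draw (d²=35258536.00)
P6 → Ridge (d²=43838273.00)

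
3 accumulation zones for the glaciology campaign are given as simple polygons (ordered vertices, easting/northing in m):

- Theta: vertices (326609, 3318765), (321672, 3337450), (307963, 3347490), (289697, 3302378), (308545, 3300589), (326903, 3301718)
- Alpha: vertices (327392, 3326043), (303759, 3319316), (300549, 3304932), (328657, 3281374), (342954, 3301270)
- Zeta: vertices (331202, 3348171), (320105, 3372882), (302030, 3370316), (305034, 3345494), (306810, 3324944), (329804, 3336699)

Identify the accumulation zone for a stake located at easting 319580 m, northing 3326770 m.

Cast a ray rightward from (319580, 3326770). For each polygon, the edges (by vertex number in listed order) whose endpoints lie on opposite sides of northing = 3326770, where each meets that height, and whether that is right or left of the point:
Theta: 1–2 at easting≈324493.9 (right), 3–4 at easting≈299573.4 (left) → 1 crossing.
Alpha: no edge straddles that height → 0 crossings.
Zeta: 4–5 at easting≈306652.2 (left), 5–6 at easting≈310381.8 (left) → 0 crossings.
Only Theta has an odd count, so the point is inside Theta.

Theta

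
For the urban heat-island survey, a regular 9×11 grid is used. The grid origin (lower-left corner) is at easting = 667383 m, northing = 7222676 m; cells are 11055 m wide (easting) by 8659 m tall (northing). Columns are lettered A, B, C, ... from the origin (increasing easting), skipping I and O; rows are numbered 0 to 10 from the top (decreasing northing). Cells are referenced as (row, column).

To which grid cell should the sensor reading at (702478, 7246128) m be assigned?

(8, D)

Column index: ⌊(702478 − 667383) / 11055⌋ = ⌊3.175⌋ = 3 → column D
Row offset from origin: ⌊(7246128 − 7222676) / 8659⌋ = ⌊2.708⌋ = 2 → row 8 (counted from top)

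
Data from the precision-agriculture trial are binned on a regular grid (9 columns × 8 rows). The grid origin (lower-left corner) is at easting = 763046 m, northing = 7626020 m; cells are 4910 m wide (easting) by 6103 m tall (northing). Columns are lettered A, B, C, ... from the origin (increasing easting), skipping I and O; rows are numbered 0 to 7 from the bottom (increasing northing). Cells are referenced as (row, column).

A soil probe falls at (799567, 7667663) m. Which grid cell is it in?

Column index: ⌊(799567 − 763046) / 4910⌋ = ⌊7.438⌋ = 7 → column H
Row offset from origin: ⌊(7667663 − 7626020) / 6103⌋ = ⌊6.823⌋ = 6 → row 6

(6, H)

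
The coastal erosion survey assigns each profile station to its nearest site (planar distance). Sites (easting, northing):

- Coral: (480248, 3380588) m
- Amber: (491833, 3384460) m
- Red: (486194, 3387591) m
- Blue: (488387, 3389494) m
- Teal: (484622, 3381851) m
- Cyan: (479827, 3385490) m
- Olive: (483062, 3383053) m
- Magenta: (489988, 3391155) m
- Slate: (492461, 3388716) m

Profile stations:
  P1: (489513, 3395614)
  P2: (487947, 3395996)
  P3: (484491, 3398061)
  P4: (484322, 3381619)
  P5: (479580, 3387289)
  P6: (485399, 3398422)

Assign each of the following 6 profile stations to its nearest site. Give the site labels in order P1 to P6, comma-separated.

Magenta, Magenta, Magenta, Teal, Cyan, Magenta

P1 → Magenta (d²=20108306.00)
P2 → Magenta (d²=27600962.00)
P3 → Magenta (d²=77909845.00)
P4 → Teal (d²=143824.00)
P5 → Cyan (d²=3297410.00)
P6 → Magenta (d²=73868210.00)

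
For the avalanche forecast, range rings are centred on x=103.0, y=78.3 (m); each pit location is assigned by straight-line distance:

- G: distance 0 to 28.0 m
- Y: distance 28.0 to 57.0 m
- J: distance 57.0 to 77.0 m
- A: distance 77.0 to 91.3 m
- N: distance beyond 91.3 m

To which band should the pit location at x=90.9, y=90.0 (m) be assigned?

Distance = √((90.9−103.0)² + (90.0−78.3)²) = √(146.410 + 136.890) = 16.832 m.
0 ≤ 16.832 < 28.0 → G.

G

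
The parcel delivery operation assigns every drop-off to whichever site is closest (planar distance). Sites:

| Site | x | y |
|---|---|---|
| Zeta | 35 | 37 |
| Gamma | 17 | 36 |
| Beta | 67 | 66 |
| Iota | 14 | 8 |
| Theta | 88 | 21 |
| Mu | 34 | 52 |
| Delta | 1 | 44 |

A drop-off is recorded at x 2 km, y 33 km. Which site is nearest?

Squared distances to each site:
Zeta: 1105.000; Gamma: 234.000; Beta: 5314.000; Iota: 769.000; Theta: 7540.000; Mu: 1385.000; Delta: 122.000.
Minimum at Delta.

Delta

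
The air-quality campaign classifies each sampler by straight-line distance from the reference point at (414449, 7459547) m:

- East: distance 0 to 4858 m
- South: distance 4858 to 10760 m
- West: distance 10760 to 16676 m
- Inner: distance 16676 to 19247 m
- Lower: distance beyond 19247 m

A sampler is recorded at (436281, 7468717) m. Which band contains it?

Distance = √((436281−414449)² + (7468717−7459547)²) = √(476636224.000 + 84088900.000) = 23679.635 m.
19247 ≤ 23679.635 < ∞ → Lower.

Lower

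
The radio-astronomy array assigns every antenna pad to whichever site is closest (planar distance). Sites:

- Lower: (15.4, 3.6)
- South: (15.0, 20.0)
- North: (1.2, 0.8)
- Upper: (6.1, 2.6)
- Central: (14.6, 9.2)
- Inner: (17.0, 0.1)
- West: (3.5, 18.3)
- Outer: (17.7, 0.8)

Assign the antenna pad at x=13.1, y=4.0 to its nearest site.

Lower

Squared distances to each site:
Lower: 5.450; South: 259.610; North: 151.850; Upper: 50.960; Central: 29.290; Inner: 30.420; West: 296.650; Outer: 31.400.
Minimum at Lower.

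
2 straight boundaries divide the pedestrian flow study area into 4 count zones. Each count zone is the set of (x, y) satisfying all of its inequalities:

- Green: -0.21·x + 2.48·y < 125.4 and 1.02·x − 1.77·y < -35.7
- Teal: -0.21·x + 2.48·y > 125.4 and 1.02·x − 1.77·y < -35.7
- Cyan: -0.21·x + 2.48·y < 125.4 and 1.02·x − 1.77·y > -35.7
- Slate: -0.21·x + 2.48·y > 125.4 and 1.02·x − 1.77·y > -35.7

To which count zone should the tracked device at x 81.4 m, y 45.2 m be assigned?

Cyan

-0.21·81.4 + 2.48·45.2 = 95.002, which is < 125.4
1.02·81.4 − 1.77·45.2 = 3.024, which is > -35.7
This sign pattern matches Cyan.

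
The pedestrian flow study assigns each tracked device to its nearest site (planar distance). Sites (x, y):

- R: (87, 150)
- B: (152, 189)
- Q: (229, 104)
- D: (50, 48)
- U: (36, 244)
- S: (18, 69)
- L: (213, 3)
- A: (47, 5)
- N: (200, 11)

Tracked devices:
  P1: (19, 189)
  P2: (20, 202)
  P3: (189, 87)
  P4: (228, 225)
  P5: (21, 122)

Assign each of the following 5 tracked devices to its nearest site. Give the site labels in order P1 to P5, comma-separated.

P1 → U (d²=3314.00)
P2 → U (d²=2020.00)
P3 → Q (d²=1889.00)
P4 → B (d²=7072.00)
P5 → S (d²=2818.00)

U, U, Q, B, S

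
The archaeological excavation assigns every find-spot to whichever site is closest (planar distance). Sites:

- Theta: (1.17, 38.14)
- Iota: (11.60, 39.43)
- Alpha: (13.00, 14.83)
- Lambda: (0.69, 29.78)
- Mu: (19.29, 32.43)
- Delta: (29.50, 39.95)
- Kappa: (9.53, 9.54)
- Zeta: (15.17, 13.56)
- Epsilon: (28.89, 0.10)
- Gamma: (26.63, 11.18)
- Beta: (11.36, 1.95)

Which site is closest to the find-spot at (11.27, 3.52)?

Beta

Squared distances to each site:
Theta: 1300.554; Iota: 1289.637; Alpha: 130.909; Lambda: 801.524; Mu: 900.108; Delta: 1659.478; Kappa: 39.268; Zeta: 116.012; Epsilon: 322.161; Gamma: 294.605; Beta: 2.473.
Minimum at Beta.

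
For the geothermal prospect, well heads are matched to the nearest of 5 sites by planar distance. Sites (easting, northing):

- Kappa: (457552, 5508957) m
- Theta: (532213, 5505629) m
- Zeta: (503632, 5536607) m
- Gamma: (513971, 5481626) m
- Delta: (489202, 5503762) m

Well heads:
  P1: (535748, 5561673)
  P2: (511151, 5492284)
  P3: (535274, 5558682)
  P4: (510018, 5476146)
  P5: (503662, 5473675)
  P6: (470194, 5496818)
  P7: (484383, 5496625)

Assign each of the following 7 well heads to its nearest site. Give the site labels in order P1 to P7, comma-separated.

P1 → Zeta (d²=1659741812.00)
P2 → Gamma (d²=121545364.00)
P3 → Zeta (d²=1488521789.00)
P4 → Gamma (d²=45656609.00)
P5 → Gamma (d²=169493882.00)
P6 → Kappa (d²=307175485.00)
P7 → Delta (d²=74159530.00)

Zeta, Gamma, Zeta, Gamma, Gamma, Kappa, Delta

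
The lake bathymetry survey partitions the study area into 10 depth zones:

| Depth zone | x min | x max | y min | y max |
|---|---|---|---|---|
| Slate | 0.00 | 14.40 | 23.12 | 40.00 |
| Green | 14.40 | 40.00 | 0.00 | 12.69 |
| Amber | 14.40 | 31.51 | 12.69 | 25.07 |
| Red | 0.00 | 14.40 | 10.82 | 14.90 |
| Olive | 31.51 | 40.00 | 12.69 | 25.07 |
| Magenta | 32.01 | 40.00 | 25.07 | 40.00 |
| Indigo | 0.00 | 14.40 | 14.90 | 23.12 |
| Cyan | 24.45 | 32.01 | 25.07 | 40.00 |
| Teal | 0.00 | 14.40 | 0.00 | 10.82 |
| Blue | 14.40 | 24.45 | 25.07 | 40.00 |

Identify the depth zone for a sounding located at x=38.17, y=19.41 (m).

The point has x = 38.17 and y = 19.41.
Only Olive satisfies 31.51 ≤ x ≤ 40.00 and 12.69 ≤ y ≤ 25.07.

Olive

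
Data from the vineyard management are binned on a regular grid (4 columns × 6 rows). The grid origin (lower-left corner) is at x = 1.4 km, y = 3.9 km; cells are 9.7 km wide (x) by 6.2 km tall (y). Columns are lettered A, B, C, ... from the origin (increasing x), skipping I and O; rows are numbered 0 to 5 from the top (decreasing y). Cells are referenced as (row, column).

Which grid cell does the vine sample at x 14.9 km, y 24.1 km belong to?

Column index: ⌊(14.9 − 1.4) / 9.7⌋ = ⌊1.392⌋ = 1 → column B
Row offset from origin: ⌊(24.1 − 3.9) / 6.2⌋ = ⌊3.258⌋ = 3 → row 2 (counted from top)

(2, B)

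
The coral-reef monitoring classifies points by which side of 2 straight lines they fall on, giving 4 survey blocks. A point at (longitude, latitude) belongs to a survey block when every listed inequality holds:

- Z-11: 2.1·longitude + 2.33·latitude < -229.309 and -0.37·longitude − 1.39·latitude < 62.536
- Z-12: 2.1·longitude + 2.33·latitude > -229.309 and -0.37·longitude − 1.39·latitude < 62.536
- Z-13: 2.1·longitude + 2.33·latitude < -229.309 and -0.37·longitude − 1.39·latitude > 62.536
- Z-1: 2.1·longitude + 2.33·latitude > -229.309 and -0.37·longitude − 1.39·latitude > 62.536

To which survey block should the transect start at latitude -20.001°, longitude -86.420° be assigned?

2.1·-86.420 + 2.33·-20.001 = -228.084, which is > -229.309
-0.37·-86.420 − 1.39·-20.001 = 59.777, which is < 62.536
This sign pattern matches Z-12.

Z-12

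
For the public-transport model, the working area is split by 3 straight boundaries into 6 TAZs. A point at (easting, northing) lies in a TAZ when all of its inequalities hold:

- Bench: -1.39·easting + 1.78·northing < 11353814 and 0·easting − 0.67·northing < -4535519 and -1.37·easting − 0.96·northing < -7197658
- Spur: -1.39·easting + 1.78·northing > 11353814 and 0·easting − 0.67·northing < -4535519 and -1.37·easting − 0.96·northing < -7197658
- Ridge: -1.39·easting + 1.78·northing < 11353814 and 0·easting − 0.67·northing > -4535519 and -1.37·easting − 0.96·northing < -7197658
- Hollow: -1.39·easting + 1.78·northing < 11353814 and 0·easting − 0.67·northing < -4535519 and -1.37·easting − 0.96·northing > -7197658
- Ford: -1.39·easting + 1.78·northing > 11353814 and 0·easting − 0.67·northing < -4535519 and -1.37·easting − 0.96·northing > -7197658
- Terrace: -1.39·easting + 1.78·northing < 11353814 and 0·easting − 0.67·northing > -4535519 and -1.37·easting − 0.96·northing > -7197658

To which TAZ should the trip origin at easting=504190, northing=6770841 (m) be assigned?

-1.39·504190 + 1.78·6770841 = 11351272.880, which is < 11353814
0·504190 − 0.67·6770841 = -4536463.470, which is < -4535519
-1.37·504190 − 0.96·6770841 = -7190747.660, which is > -7197658
This sign pattern matches Hollow.

Hollow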